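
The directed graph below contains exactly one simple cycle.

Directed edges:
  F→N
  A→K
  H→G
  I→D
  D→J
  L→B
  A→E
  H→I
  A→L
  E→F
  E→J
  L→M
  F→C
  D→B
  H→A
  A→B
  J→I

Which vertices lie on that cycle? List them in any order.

DFS with gray/black marking from J:
J gray
  I gray
    D gray
      D→J: J is gray → back edge
Back edge closes the cycle J → I → D → J; its vertices are {D, I, J}.

D, I, J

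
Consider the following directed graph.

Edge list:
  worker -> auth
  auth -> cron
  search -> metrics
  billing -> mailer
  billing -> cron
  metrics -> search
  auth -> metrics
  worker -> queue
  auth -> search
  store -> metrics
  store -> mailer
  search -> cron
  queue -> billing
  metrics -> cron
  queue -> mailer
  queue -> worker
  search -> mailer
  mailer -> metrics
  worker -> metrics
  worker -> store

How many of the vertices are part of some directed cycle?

A vertex is on a directed cycle iff it belongs to a strongly connected component of size ≥ 2 (or has a self-loop).
The vertices on cycles are {queue, mailer, search, worker, metrics} — 5 in total.

5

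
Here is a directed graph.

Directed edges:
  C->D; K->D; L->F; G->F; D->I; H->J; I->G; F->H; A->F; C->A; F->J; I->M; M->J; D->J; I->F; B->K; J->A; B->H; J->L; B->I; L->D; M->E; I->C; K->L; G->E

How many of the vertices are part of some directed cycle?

10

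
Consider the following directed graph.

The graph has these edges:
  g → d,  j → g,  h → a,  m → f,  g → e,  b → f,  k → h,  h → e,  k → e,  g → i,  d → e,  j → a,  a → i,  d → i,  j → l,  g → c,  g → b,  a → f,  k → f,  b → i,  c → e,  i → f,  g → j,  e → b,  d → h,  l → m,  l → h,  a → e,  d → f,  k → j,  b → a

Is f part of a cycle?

No

f lies on a cycle iff there is a path from f back to itself.
Exploring from f, it never reaches itself; equivalently, its strongly connected component is a singleton.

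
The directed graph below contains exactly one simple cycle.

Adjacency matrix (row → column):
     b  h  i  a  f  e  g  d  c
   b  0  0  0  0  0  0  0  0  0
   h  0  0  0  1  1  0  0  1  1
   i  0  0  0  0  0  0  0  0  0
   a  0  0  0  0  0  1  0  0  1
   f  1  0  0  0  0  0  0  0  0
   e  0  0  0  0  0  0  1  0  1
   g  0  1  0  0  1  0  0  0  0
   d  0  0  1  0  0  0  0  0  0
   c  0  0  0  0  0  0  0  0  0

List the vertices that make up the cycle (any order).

DFS with gray/black marking from h:
h gray
  d gray
    i gray
    i black
  d black
  f gray
    b gray
    b black
  f black
  a gray
    e gray
      g gray
        g→h: h is gray → back edge
Back edge closes the cycle h → a → e → g → h; its vertices are {a, e, g, h}.

a, e, g, h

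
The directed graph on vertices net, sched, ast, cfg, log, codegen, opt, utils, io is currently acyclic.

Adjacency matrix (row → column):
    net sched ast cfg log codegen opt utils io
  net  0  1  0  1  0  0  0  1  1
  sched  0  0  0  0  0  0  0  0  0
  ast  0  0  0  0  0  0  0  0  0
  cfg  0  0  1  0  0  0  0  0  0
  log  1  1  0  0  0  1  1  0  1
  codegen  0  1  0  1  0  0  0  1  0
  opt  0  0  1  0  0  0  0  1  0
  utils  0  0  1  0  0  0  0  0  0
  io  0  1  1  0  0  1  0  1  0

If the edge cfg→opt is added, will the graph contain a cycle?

Adding cfg→opt creates a cycle iff opt can already reach cfg.
Explore from opt: no path reaches cfg. The graph stays acyclic.

No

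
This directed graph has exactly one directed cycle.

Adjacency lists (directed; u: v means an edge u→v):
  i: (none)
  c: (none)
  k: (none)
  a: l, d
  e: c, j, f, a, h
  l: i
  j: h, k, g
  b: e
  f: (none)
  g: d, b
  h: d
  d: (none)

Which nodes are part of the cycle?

b, e, g, j

DFS with gray/black marking from e:
e gray
  c gray
  c black
  j gray
    h gray
      d gray
      d black
    h black
    k gray
    k black
    g gray
      g→d: d black — skip
      b gray
        b→e: e is gray → back edge
Back edge closes the cycle e → j → g → b → e; its vertices are {b, e, g, j}.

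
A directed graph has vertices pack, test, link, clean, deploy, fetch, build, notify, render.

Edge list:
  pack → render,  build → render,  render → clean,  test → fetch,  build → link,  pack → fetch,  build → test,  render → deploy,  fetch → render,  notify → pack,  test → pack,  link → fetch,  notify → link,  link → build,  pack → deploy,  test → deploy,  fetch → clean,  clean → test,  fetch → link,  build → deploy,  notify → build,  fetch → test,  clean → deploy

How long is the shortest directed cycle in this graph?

2

For each vertex v, BFS finds the shortest path from v back to v.
The shortest such closed walk is link → fetch → link, length 2.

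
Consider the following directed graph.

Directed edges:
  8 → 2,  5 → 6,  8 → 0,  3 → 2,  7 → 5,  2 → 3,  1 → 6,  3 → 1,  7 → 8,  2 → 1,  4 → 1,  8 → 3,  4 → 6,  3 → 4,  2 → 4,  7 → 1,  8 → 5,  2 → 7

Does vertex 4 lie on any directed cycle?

No

4 lies on a cycle iff there is a path from 4 back to itself.
Exploring from 4, it never reaches itself; equivalently, its strongly connected component is a singleton.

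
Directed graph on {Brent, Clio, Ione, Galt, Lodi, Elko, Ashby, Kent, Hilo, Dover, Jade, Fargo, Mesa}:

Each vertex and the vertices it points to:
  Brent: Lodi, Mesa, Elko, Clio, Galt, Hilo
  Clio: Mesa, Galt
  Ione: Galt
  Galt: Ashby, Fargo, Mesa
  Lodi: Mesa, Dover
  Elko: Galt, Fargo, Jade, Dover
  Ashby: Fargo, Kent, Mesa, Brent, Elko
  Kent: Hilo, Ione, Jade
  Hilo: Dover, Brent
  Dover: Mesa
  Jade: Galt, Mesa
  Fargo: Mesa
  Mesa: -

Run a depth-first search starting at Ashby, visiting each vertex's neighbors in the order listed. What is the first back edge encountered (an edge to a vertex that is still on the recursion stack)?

Galt->Ashby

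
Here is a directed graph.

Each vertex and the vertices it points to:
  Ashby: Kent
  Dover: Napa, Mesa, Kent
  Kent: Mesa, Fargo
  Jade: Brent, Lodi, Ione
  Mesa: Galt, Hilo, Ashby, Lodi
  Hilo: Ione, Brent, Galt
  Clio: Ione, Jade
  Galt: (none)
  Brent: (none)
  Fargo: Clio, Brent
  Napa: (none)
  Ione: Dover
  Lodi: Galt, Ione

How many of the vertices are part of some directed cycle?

10

A vertex is on a directed cycle iff it belongs to a strongly connected component of size ≥ 2 (or has a self-loop).
The vertices on cycles are {Clio, Hilo, Ione, Jade, Kent, Lodi, Mesa, Ashby, Dover, Fargo} — 10 in total.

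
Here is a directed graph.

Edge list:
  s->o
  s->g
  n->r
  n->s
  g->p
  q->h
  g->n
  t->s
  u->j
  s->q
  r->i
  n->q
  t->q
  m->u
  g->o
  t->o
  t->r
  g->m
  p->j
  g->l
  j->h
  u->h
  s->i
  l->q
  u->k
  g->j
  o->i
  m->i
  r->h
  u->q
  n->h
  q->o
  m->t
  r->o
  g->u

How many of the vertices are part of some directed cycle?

5

A vertex is on a directed cycle iff it belongs to a strongly connected component of size ≥ 2 (or has a self-loop).
The vertices on cycles are {g, m, n, s, t} — 5 in total.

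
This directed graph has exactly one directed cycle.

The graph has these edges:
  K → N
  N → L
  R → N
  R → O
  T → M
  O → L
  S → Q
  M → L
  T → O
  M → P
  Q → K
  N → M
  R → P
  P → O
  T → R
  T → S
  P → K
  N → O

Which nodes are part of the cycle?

K, M, N, P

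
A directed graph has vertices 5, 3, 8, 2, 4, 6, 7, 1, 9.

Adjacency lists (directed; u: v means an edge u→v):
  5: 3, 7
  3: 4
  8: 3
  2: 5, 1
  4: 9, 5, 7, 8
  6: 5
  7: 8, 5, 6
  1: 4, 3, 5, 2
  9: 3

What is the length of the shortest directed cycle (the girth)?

2

For each vertex v, BFS finds the shortest path from v back to v.
The shortest such closed walk is 1 → 2 → 1, length 2.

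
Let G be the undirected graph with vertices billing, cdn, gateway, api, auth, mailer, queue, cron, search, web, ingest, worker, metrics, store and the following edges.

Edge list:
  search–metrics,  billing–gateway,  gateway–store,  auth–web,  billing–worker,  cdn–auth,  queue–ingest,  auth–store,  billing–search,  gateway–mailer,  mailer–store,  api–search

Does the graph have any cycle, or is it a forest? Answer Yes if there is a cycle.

Yes

DFS, tracking each vertex's parent; an edge to a visited non-parent vertex closes a cycle.
Start from api:
visit api (parent –)
  visit search (parent api)
    visit billing (parent search)
      visit worker (parent billing)
        worker–billing: parent, skip
      visit gateway (parent billing)
        gateway–billing: parent, skip
        visit store (parent gateway)
          store–gateway: parent, skip
          visit auth (parent store)
            visit cdn (parent auth)
              cdn–auth: parent, skip
            visit web (parent auth)
              web–auth: parent, skip
            auth–store: parent, skip
          visit mailer (parent store)
            mailer–store: parent, skip
            mailer–gateway: gateway visited and ≠ parent → cycle
Cycle: gateway – store – mailer – gateway.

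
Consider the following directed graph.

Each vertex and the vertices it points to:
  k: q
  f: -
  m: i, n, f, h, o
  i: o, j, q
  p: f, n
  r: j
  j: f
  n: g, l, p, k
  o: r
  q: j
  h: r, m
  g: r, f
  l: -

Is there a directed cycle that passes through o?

o lies on a cycle iff there is a path from o back to itself.
Exploring from o, it never reaches itself; equivalently, its strongly connected component is a singleton.

No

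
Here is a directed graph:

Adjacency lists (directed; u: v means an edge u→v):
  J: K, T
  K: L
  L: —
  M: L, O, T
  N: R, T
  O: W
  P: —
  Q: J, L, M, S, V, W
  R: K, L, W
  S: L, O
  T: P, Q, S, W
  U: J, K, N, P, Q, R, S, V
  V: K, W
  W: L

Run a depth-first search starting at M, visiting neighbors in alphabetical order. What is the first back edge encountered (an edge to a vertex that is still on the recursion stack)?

J→T

DFS from M (visiting neighbors in alphabetical order); mark gray on enter, black on exit:
M gray
  L gray
  L black
  O gray
    W gray
      W→L: L black — skip
    W black
  O black
  T gray
    P gray
    P black
    Q gray
      J gray
        K gray
          K→L: L black — skip
        K black
        J→T: T is gray → back edge
First back edge: J → T.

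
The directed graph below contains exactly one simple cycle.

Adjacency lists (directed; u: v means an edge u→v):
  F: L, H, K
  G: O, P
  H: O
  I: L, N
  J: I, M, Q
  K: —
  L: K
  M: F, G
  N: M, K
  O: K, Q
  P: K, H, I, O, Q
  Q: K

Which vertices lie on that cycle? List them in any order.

DFS with gray/black marking from M:
M gray
  F gray
    L gray
      K gray
      K black
    L black
    H gray
      O gray
        O→K: K black — skip
        Q gray
          Q→K: K black — skip
        Q black
      O black
    H black
    F→K: K black — skip
  F black
  G gray
    G→O: O black — skip
    P gray
      P→K: K black — skip
      P→H: H black — skip
      I gray
        I→L: L black — skip
        N gray
          N→M: M is gray → back edge
Back edge closes the cycle M → G → P → I → N → M; its vertices are {G, I, M, N, P}.

G, I, M, N, P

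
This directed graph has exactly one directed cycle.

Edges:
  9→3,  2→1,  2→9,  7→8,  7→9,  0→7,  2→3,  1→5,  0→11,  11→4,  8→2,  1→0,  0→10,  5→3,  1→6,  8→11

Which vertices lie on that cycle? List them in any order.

0, 1, 2, 7, 8

DFS with gray/black marking from 7:
7 gray
  9 gray
    3 gray
    3 black
  9 black
  8 gray
    11 gray
      4 gray
      4 black
    11 black
    2 gray
      2→9: 9 black — skip
      1 gray
        5 gray
          5→3: 3 black — skip
        5 black
        0 gray
          10 gray
          10 black
          0→7: 7 is gray → back edge
Back edge closes the cycle 7 → 8 → 2 → 1 → 0 → 7; its vertices are {0, 1, 2, 7, 8}.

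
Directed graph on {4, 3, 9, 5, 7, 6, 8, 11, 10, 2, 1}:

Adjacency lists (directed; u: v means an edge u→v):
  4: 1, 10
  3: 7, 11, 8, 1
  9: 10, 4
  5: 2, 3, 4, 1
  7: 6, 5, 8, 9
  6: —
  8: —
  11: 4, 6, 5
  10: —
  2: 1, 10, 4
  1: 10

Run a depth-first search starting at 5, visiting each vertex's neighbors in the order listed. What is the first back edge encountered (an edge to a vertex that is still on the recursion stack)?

7→5

DFS from 5 (visiting each vertex's neighbors in the order listed); mark gray on enter, black on exit:
5 gray
  2 gray
    1 gray
      10 gray
      10 black
    1 black
    2→10: 10 black — skip
    4 gray
      4→1: 1 black — skip
      4→10: 10 black — skip
    4 black
  2 black
  3 gray
    7 gray
      6 gray
      6 black
      7→5: 5 is gray → back edge
First back edge: 7 → 5.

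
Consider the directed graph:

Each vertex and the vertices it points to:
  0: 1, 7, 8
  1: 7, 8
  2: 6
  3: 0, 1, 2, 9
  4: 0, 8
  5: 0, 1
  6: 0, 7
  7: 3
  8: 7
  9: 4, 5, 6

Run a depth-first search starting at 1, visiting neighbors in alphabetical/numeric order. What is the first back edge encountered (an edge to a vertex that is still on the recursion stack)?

0->1

DFS from 1 (visiting neighbors in alphabetical/numeric order); mark gray on enter, black on exit:
1 gray
  7 gray
    3 gray
      0 gray
        0→1: 1 is gray → back edge
First back edge: 0 → 1.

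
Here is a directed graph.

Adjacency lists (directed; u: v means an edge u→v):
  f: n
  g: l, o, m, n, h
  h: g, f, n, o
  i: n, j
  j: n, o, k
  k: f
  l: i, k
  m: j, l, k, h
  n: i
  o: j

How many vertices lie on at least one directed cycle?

9

A vertex is on a directed cycle iff it belongs to a strongly connected component of size ≥ 2 (or has a self-loop).
The vertices on cycles are {f, g, h, i, j, k, m, n, o} — 9 in total.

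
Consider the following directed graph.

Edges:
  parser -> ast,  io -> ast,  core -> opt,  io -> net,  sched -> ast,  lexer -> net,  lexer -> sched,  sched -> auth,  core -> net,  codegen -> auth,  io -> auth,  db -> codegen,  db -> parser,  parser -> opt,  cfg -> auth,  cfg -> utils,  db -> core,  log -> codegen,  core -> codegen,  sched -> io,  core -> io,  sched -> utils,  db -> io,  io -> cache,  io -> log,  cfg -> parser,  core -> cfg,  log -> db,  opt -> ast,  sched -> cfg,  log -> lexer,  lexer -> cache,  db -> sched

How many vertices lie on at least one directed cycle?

6

A vertex is on a directed cycle iff it belongs to a strongly connected component of size ≥ 2 (or has a self-loop).
The vertices on cycles are {db, io, log, core, lexer, sched} — 6 in total.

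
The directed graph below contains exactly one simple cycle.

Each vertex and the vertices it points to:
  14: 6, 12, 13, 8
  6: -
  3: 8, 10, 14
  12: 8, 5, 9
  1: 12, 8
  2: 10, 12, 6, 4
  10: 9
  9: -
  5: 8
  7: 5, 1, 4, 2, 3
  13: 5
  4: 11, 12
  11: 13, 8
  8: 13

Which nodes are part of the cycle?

DFS with gray/black marking from 8:
8 gray
  13 gray
    5 gray
      5→8: 8 is gray → back edge
Back edge closes the cycle 8 → 13 → 5 → 8; its vertices are {5, 8, 13}.

5, 8, 13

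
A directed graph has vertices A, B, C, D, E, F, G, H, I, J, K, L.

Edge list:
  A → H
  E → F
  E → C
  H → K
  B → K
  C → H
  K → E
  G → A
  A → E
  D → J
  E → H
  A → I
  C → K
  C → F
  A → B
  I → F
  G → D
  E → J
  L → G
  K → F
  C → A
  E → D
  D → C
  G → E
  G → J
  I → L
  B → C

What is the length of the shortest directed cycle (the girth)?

3

For each vertex v, BFS finds the shortest path from v back to v.
The shortest such closed walk is A → E → C → A, length 3.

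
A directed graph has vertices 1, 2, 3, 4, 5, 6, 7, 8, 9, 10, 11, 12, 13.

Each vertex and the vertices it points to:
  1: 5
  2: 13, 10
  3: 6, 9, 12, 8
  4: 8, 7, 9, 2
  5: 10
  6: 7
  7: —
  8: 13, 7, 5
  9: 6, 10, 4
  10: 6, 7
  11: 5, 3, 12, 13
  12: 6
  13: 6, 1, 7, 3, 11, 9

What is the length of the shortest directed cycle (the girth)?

2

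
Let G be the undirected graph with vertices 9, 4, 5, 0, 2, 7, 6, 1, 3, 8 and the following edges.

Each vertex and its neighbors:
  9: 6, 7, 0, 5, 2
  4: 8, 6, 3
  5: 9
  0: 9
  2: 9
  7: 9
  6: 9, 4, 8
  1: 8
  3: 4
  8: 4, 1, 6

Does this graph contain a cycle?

DFS, tracking each vertex's parent; an edge to a visited non-parent vertex closes a cycle.
Start from 8:
visit 8 (parent –)
  visit 4 (parent 8)
    4–8: parent, skip
    visit 6 (parent 4)
      visit 9 (parent 6)
        9–6: parent, skip
        visit 7 (parent 9)
          7–9: parent, skip
        visit 0 (parent 9)
          0–9: parent, skip
        visit 5 (parent 9)
          5–9: parent, skip
        visit 2 (parent 9)
          2–9: parent, skip
      6–4: parent, skip
      6–8: 8 visited and ≠ parent → cycle
Cycle: 8 – 4 – 6 – 8.

Yes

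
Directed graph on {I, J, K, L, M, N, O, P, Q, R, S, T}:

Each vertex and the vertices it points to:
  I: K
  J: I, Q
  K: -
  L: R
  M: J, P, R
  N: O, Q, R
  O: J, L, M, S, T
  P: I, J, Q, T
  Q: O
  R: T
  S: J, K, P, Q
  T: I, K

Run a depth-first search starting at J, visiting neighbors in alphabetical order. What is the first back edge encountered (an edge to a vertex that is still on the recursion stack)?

O→J

DFS from J (visiting neighbors in alphabetical order); mark gray on enter, black on exit:
J gray
  I gray
    K gray
    K black
  I black
  Q gray
    O gray
      O→J: J is gray → back edge
First back edge: O → J.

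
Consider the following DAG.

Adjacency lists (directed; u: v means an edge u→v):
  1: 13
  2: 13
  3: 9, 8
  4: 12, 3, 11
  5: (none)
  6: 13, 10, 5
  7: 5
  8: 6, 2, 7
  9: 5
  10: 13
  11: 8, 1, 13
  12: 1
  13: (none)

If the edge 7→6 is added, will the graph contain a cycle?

No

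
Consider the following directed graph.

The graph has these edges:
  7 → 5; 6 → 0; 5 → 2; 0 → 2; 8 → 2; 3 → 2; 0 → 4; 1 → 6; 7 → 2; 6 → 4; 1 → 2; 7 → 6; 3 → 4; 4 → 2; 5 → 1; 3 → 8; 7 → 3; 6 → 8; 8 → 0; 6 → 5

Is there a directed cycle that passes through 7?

No

7 lies on a cycle iff there is a path from 7 back to itself.
Exploring from 7, it never reaches itself; equivalently, its strongly connected component is a singleton.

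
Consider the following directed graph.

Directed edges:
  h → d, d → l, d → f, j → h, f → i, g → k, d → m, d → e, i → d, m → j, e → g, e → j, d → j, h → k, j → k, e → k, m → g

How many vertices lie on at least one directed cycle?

A vertex is on a directed cycle iff it belongs to a strongly connected component of size ≥ 2 (or has a self-loop).
The vertices on cycles are {d, e, f, h, i, j, m} — 7 in total.

7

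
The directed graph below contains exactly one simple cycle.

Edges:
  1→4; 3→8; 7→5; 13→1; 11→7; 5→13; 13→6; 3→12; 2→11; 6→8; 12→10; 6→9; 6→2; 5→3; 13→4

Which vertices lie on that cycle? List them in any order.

2, 5, 6, 7, 11, 13

DFS with gray/black marking from 5:
5 gray
  13 gray
    1 gray
      4 gray
      4 black
    1 black
    6 gray
      8 gray
      8 black
      9 gray
      9 black
      2 gray
        11 gray
          7 gray
            7→5: 5 is gray → back edge
Back edge closes the cycle 5 → 13 → 6 → 2 → 11 → 7 → 5; its vertices are {2, 5, 6, 7, 11, 13}.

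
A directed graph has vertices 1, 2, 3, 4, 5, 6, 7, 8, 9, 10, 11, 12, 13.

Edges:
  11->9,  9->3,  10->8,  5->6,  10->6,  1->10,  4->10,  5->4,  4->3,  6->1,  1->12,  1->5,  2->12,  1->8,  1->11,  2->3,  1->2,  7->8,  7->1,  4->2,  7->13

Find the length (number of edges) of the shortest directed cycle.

For each vertex v, BFS finds the shortest path from v back to v.
The shortest such closed walk is 1 → 10 → 6 → 1, length 3.

3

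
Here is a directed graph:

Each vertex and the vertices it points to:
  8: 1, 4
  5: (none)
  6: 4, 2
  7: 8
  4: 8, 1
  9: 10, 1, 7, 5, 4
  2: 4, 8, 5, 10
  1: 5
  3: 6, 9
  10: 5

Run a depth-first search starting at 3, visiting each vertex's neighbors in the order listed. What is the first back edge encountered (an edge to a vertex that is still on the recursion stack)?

8→4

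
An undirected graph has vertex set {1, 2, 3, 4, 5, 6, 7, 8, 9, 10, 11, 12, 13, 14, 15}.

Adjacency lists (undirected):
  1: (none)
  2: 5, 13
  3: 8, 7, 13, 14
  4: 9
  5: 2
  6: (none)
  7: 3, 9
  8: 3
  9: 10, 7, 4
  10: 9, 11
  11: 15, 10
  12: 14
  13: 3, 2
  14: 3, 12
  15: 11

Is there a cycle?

No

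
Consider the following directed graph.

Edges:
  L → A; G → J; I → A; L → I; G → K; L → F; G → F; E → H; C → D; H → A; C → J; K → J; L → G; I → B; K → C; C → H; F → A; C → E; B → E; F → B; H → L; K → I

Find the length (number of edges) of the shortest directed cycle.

5

For each vertex v, BFS finds the shortest path from v back to v.
The shortest such closed walk is K → C → H → L → G → K, length 5.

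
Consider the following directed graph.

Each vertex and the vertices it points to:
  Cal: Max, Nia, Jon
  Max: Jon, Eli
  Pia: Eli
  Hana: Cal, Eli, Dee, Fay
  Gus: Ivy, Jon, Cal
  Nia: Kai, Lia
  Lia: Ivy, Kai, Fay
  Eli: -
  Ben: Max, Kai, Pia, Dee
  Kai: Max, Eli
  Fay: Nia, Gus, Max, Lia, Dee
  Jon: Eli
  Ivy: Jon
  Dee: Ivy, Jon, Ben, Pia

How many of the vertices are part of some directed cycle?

7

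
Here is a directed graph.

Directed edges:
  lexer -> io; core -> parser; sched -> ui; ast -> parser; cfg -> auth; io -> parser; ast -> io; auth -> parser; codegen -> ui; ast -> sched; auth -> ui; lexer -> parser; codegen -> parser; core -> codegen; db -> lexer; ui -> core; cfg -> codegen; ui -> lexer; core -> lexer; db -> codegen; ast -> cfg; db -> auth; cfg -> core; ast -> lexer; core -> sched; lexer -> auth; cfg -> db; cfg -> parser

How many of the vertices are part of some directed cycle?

6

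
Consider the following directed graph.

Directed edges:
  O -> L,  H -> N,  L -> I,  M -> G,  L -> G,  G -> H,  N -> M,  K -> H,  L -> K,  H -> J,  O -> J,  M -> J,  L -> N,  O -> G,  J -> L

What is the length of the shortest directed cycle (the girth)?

For each vertex v, BFS finds the shortest path from v back to v.
The shortest such closed walk is J → L → N → M → J, length 4.

4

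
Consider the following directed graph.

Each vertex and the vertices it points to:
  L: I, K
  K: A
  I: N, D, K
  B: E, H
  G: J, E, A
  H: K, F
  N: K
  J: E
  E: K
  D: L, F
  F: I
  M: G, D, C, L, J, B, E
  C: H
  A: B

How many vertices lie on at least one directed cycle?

10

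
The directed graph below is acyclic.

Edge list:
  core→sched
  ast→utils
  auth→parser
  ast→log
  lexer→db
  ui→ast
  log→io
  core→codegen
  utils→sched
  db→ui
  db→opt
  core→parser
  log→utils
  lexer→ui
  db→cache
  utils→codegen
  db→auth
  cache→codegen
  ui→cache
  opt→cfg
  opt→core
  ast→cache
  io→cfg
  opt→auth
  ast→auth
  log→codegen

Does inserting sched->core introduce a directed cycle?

Yes

Adding sched→core creates a cycle iff core can already reach sched.
Path from core: core → sched.
So core → … → sched → core is a cycle.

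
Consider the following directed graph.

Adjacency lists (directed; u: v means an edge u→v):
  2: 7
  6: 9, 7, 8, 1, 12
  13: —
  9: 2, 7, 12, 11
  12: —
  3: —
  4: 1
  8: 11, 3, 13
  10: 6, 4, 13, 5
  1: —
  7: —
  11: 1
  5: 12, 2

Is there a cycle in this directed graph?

DFS with white/gray/black marking, starting from 10:
10 gray
  6 gray
    9 gray
      2 gray
        7 gray
        7 black
      2 black
      9→7: 7 black — skip
      12 gray
      12 black
      11 gray
        1 gray
        1 black
      11 black
    9 black
    6→7: 7 black — skip
    8 gray
      8→11: 11 black — skip
      3 gray
      3 black
      13 gray
      13 black
    8 black
    6→1: 1 black — skip
    6→12: 12 black — skip
  6 black
  4 gray
    4→1: 1 black — skip
  4 black
  10→13: 13 black — skip
  5 gray
    5→12: 12 black — skip
    5→2: 2 black — skip
  5 black
10 black
Every edge goes to a white or black vertex — no back edge, so the graph is acyclic.

No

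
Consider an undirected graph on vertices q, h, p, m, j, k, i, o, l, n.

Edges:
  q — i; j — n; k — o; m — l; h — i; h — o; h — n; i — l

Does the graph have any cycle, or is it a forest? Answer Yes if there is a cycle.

No

DFS, tracking each vertex's parent; an edge to a visited non-parent vertex closes a cycle.
Start from p:
visit p (parent –)
visit q (parent –)
  visit i (parent q)
    visit h (parent i)
      h–i: parent, skip
      visit o (parent h)
        visit k (parent o)
          k–o: parent, skip
        o–h: parent, skip
      visit n (parent h)
        visit j (parent n)
          j–n: parent, skip
        n–h: parent, skip
    visit l (parent i)
      l–i: parent, skip
      visit m (parent l)
        m–l: parent, skip
    i–q: parent, skip
No non-parent visited neighbor found — the graph is a forest.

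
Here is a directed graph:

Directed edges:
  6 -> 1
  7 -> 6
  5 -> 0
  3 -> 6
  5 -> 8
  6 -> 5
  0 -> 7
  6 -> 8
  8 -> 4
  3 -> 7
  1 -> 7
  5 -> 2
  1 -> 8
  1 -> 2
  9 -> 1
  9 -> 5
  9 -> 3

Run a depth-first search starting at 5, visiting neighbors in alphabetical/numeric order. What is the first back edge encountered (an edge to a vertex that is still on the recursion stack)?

1→7

DFS from 5 (visiting neighbors in alphabetical/numeric order); mark gray on enter, black on exit:
5 gray
  0 gray
    7 gray
      6 gray
        1 gray
          2 gray
          2 black
          1→7: 7 is gray → back edge
First back edge: 1 → 7.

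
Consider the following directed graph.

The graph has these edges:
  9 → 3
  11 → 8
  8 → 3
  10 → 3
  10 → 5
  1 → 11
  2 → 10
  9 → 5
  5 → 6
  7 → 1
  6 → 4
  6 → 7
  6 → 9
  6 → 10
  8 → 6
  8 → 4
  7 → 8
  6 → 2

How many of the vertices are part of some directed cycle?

9

A vertex is on a directed cycle iff it belongs to a strongly connected component of size ≥ 2 (or has a self-loop).
The vertices on cycles are {1, 2, 5, 6, 7, 8, 9, 10, 11} — 9 in total.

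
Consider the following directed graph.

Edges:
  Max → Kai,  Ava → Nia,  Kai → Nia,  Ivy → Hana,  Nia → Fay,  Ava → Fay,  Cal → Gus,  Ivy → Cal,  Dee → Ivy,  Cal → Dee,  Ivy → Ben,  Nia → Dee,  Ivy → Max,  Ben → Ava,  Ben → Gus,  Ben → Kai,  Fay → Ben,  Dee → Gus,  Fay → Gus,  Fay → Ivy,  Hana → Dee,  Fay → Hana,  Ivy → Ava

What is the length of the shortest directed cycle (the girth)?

For each vertex v, BFS finds the shortest path from v back to v.
The shortest such closed walk is Ivy → Cal → Dee → Ivy, length 3.

3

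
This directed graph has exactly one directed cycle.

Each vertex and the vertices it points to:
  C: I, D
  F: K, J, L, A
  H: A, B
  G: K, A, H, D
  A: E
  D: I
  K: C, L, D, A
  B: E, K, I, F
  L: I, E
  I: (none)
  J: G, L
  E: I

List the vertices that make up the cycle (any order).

B, F, G, H, J

DFS with gray/black marking from J:
J gray
  G gray
    K gray
      C gray
        I gray
        I black
        D gray
          D→I: I black — skip
        D black
      C black
      L gray
        L→I: I black — skip
        E gray
          E→I: I black — skip
        E black
      L black
      K→D: D black — skip
      A gray
        A→E: E black — skip
      A black
    K black
    G→A: A black — skip
    H gray
      H→A: A black — skip
      B gray
        B→E: E black — skip
        B→K: K black — skip
        B→I: I black — skip
        F gray
          F→K: K black — skip
          F→J: J is gray → back edge
Back edge closes the cycle J → G → H → B → F → J; its vertices are {B, F, G, H, J}.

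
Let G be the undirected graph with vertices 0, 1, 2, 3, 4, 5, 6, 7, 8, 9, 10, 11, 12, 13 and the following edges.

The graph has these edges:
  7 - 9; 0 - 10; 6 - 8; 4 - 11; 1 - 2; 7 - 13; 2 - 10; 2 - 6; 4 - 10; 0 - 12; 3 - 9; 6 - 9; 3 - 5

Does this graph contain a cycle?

No

DFS, tracking each vertex's parent; an edge to a visited non-parent vertex closes a cycle.
Start from 2:
visit 2 (parent –)
  visit 6 (parent 2)
    visit 8 (parent 6)
      8–6: parent, skip
    visit 9 (parent 6)
      9–6: parent, skip
      visit 3 (parent 9)
        visit 5 (parent 3)
          5–3: parent, skip
        3–9: parent, skip
      visit 7 (parent 9)
        visit 13 (parent 7)
          13–7: parent, skip
        7–9: parent, skip
    6–2: parent, skip
  visit 1 (parent 2)
    1–2: parent, skip
  visit 10 (parent 2)
    visit 0 (parent 10)
      visit 12 (parent 0)
        12–0: parent, skip
      0–10: parent, skip
    visit 4 (parent 10)
      visit 11 (parent 4)
        11–4: parent, skip
      4–10: parent, skip
    10–2: parent, skip
No non-parent visited neighbor found — the graph is a forest.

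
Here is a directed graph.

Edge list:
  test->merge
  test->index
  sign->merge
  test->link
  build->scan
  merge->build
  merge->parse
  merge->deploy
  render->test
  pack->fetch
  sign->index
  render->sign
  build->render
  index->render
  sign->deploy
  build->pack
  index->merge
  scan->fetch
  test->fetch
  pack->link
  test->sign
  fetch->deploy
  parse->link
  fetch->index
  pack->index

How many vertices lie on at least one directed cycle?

A vertex is on a directed cycle iff it belongs to a strongly connected component of size ≥ 2 (or has a self-loop).
The vertices on cycles are {pack, scan, sign, test, build, fetch, index, merge, render} — 9 in total.

9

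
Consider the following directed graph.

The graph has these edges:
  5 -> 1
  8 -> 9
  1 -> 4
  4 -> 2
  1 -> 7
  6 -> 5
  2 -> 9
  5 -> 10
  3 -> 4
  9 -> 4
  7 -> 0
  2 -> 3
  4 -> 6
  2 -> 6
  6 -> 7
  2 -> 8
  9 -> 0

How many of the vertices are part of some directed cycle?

8

A vertex is on a directed cycle iff it belongs to a strongly connected component of size ≥ 2 (or has a self-loop).
The vertices on cycles are {1, 2, 3, 4, 5, 6, 8, 9} — 8 in total.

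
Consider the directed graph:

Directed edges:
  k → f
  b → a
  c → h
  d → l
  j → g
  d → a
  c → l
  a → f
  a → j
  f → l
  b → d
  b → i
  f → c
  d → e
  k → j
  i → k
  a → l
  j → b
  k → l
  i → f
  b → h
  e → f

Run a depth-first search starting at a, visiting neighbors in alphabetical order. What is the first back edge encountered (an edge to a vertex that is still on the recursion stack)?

b->a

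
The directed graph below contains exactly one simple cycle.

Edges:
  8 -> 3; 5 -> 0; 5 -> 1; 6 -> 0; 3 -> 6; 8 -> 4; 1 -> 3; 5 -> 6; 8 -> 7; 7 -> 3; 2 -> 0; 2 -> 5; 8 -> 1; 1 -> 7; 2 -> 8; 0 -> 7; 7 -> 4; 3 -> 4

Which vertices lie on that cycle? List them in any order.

0, 3, 6, 7

DFS with gray/black marking from 0:
0 gray
  7 gray
    3 gray
      6 gray
        6→0: 0 is gray → back edge
Back edge closes the cycle 0 → 7 → 3 → 6 → 0; its vertices are {0, 3, 6, 7}.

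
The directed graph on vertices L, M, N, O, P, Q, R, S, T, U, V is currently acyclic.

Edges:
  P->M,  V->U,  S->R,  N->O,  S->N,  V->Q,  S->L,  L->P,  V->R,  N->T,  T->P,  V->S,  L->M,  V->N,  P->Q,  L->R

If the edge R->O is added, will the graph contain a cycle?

No

Adding R→O creates a cycle iff O can already reach R.
Explore from O: no path reaches R. The graph stays acyclic.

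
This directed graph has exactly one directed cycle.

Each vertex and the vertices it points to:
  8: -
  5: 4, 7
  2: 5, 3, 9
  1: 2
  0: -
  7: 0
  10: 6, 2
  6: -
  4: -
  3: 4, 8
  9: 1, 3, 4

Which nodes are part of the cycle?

1, 2, 9

DFS with gray/black marking from 2:
2 gray
  5 gray
    4 gray
    4 black
    7 gray
      0 gray
      0 black
    7 black
  5 black
  3 gray
    3→4: 4 black — skip
    8 gray
    8 black
  3 black
  9 gray
    1 gray
      1→2: 2 is gray → back edge
Back edge closes the cycle 2 → 9 → 1 → 2; its vertices are {1, 2, 9}.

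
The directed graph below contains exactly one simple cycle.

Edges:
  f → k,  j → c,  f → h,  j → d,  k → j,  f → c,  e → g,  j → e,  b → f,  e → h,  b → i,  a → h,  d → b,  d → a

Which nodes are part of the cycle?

b, d, f, j, k

DFS with gray/black marking from j:
j gray
  d gray
    b gray
      i gray
      i black
      f gray
        h gray
        h black
        c gray
        c black
        k gray
          k→j: j is gray → back edge
Back edge closes the cycle j → d → b → f → k → j; its vertices are {b, d, f, j, k}.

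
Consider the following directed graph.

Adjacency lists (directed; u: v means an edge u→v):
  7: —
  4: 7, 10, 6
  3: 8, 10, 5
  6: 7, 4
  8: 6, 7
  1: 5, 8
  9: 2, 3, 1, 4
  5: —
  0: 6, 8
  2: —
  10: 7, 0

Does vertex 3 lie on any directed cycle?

No

3 lies on a cycle iff there is a path from 3 back to itself.
Exploring from 3, it never reaches itself; equivalently, its strongly connected component is a singleton.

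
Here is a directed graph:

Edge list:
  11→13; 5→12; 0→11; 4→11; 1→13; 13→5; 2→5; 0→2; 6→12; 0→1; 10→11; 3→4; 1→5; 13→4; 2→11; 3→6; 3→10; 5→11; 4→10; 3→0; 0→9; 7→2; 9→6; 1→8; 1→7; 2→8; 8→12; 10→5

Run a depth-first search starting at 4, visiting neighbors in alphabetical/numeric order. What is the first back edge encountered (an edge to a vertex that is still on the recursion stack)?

DFS from 4 (visiting neighbors in alphabetical/numeric order); mark gray on enter, black on exit:
4 gray
  10 gray
    5 gray
      11 gray
        13 gray
          13→4: 4 is gray → back edge
First back edge: 13 → 4.

13→4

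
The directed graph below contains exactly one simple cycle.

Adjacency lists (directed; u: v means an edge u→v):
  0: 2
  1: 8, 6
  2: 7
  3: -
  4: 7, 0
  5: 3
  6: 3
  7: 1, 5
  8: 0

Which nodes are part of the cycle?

0, 1, 2, 7, 8

DFS with gray/black marking from 0:
0 gray
  2 gray
    7 gray
      1 gray
        8 gray
          8→0: 0 is gray → back edge
Back edge closes the cycle 0 → 2 → 7 → 1 → 8 → 0; its vertices are {0, 1, 2, 7, 8}.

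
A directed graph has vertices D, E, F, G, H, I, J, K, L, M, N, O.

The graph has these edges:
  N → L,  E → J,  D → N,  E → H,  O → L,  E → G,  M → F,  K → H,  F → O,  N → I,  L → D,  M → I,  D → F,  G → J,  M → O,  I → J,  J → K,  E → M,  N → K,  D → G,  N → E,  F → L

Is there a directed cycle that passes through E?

E is on a cycle iff E can reach itself via ≥1 edge.
E → M → O → L → D → N → E — yes.

Yes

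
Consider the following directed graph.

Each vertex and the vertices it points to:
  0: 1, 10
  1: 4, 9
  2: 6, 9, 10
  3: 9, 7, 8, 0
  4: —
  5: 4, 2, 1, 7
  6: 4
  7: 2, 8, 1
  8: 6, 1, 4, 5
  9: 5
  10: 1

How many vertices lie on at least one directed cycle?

7

A vertex is on a directed cycle iff it belongs to a strongly connected component of size ≥ 2 (or has a self-loop).
The vertices on cycles are {1, 2, 5, 7, 8, 9, 10} — 7 in total.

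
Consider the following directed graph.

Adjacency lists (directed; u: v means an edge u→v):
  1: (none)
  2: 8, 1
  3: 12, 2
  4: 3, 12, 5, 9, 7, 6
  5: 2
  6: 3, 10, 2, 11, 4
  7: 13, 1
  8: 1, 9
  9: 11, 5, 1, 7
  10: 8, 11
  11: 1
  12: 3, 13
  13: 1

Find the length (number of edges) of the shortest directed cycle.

2

For each vertex v, BFS finds the shortest path from v back to v.
The shortest such closed walk is 6 → 4 → 6, length 2.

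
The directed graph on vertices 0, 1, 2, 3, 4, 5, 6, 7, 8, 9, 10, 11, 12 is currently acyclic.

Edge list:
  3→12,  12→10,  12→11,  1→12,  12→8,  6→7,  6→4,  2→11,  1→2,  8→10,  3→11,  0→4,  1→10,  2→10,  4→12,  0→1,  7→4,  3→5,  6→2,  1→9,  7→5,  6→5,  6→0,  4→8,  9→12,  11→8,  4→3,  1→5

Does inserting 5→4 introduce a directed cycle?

Adding 5→4 creates a cycle iff 4 can already reach 5.
Path from 4: 4 → 3 → 5.
So 4 → … → 5 → 4 is a cycle.

Yes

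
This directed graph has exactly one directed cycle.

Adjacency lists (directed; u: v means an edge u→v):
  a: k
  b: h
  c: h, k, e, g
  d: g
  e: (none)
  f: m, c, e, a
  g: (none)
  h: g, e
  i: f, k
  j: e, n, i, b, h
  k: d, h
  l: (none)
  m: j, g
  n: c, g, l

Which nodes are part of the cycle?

DFS with gray/black marking from j:
j gray
  e gray
  e black
  n gray
    c gray
      h gray
        g gray
        g black
        h→e: e black — skip
      h black
      k gray
        d gray
          d→g: g black — skip
        d black
        k→h: h black — skip
      k black
      c→e: e black — skip
      c→g: g black — skip
    c black
    n→g: g black — skip
    l gray
    l black
  n black
  i gray
    f gray
      m gray
        m→j: j is gray → back edge
Back edge closes the cycle j → i → f → m → j; its vertices are {f, i, j, m}.

f, i, j, m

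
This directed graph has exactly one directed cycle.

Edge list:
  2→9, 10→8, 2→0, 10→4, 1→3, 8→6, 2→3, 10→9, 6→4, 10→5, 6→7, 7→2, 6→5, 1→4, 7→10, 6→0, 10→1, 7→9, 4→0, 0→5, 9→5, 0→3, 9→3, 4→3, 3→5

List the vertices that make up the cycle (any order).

DFS with gray/black marking from 7:
7 gray
  2 gray
    3 gray
      5 gray
      5 black
    3 black
    0 gray
      0→5: 5 black — skip
      0→3: 3 black — skip
    0 black
    9 gray
      9→3: 3 black — skip
      9→5: 5 black — skip
    9 black
  2 black
  7→9: 9 black — skip
  10 gray
    1 gray
      1→3: 3 black — skip
      4 gray
        4→3: 3 black — skip
        4→0: 0 black — skip
      4 black
    1 black
    10→5: 5 black — skip
    10→4: 4 black — skip
    10→9: 9 black — skip
    8 gray
      6 gray
        6→5: 5 black — skip
        6→7: 7 is gray → back edge
Back edge closes the cycle 7 → 10 → 8 → 6 → 7; its vertices are {6, 7, 8, 10}.

6, 7, 8, 10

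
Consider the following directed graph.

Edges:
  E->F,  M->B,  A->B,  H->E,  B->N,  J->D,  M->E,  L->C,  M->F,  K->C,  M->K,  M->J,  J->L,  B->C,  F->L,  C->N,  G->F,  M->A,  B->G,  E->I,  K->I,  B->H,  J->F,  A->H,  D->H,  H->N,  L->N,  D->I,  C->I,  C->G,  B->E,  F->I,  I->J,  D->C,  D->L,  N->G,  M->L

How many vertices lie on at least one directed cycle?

10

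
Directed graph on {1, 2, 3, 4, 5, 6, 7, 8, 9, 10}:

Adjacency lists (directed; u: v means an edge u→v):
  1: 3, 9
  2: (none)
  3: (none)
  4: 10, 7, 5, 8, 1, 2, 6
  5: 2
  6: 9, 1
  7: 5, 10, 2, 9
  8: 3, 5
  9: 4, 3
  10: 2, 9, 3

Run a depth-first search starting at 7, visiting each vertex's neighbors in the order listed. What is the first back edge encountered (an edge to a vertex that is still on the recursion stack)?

4->10

DFS from 7 (visiting each vertex's neighbors in the order listed); mark gray on enter, black on exit:
7 gray
  5 gray
    2 gray
    2 black
  5 black
  10 gray
    10→2: 2 black — skip
    9 gray
      4 gray
        4→10: 10 is gray → back edge
First back edge: 4 → 10.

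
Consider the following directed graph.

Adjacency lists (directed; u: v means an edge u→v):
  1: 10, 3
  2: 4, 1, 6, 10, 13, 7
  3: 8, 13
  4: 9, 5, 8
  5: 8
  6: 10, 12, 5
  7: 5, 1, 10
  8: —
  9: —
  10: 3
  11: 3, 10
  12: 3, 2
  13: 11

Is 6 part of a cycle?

6 is on a cycle iff 6 can reach itself via ≥1 edge.
6 → 12 → 2 → 6 — yes.

Yes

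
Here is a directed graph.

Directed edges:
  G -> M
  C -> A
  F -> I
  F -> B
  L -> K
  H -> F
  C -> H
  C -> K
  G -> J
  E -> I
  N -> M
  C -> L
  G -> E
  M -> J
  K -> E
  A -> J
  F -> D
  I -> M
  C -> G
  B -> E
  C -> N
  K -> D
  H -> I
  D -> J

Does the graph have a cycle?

No

DFS with white/gray/black marking, starting from K:
K gray
  D gray
    J gray
    J black
  D black
  E gray
    I gray
      M gray
        M→J: J black — skip
      M black
    I black
  E black
K black
A gray
  A→J: J black — skip
A black
B gray
  B→E: E black — skip
B black
C gray
  C→A: A black — skip
  L gray
    L→K: K black — skip
  L black
  N gray
    N→M: M black — skip
  N black
  C→K: K black — skip
  G gray
    G→M: M black — skip
    G→E: E black — skip
    G→J: J black — skip
  G black
  H gray
    F gray
      F→I: I black — skip
      F→B: B black — skip
      F→D: D black — skip
    F black
    H→I: I black — skip
  H black
C black
Every edge goes to a white or black vertex — no back edge, so the graph is acyclic.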